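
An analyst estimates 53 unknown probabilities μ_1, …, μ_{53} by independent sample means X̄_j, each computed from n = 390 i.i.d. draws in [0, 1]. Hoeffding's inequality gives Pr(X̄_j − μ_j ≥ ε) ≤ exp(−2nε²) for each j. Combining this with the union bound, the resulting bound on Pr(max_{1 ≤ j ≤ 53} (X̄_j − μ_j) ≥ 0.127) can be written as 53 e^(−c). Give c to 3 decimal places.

Union bound over the 53 events: Pr(max_{1 ≤ j ≤ 53} (X̄_j − μ_j) ≥ 0.127) ≤ 53·exp(−2nε²) = 53 exp(−2·390·0.127²).
So c = 2·390·0.127² = 12.5806.

12.581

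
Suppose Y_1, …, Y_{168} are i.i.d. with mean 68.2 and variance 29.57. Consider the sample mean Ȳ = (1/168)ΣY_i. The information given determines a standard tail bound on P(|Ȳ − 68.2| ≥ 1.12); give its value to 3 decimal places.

0.140

With mean and variance of each term known, Chebyshev's inequality bounds the deviation of the sum (or sample mean).
Var(Ȳ) = Var(Y_i)/n = 29.57/168 = 0.17601.
Chebyshev: P(|Ȳ − 68.2| ≥ 1.12) ≤ Var(Ȳ)/(1.12)² = 29.57/(168·1.12²) = 0.1403.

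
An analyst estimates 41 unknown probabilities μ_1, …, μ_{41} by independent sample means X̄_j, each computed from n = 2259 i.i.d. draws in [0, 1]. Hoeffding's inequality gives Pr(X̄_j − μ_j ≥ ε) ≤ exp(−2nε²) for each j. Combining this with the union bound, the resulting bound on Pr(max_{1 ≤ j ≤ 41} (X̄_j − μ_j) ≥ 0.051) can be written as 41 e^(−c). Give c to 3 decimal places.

11.751

Union bound over the 41 events: Pr(max_{1 ≤ j ≤ 41} (X̄_j − μ_j) ≥ 0.051) ≤ 41·exp(−2nε²) = 41 exp(−2·2259·0.051²).
So c = 2·2259·0.051² = 11.7513.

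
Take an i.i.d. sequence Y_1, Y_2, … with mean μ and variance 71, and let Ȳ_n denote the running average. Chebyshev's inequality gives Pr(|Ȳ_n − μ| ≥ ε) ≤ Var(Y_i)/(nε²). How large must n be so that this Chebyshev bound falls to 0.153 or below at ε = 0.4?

2901

Require 71/(n·0.4²) ≤ 0.153, i.e. n ≥ 71/(0.153·0.4²) = 2900.327.
The smallest integer n is 2901.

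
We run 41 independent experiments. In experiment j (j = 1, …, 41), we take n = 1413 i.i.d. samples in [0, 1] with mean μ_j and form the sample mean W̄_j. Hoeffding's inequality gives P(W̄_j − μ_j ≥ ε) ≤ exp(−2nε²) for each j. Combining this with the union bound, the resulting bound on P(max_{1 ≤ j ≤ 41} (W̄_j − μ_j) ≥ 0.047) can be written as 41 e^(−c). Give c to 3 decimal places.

6.243

Union bound over the 41 events: P(max_{1 ≤ j ≤ 41} (W̄_j − μ_j) ≥ 0.047) ≤ 41·exp(−2nε²) = 41 exp(−2·1413·0.047²).
So c = 2·1413·0.047² = 6.2426.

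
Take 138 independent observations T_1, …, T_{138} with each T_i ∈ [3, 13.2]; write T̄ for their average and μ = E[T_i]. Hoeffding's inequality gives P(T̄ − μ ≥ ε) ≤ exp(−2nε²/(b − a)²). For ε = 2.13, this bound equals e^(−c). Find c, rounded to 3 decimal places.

c = 2nε²/(b − a)² = 2·138·2.13² / 10.2² = 12.0356.

12.036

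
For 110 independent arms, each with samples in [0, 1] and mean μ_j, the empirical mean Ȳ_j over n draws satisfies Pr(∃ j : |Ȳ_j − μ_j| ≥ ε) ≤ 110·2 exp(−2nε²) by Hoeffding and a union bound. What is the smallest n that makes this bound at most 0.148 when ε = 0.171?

125

Need 2·110·exp(−2nε²) ≤ 0.148, i.e. exp(−2nε²) ≤ 0.148/220.
So 2nε² ≥ ln(220/0.148) = 7.304171.
Hence n ≥ 7.304171/(2·0.171²) = 124.896.
The smallest integer n is 125.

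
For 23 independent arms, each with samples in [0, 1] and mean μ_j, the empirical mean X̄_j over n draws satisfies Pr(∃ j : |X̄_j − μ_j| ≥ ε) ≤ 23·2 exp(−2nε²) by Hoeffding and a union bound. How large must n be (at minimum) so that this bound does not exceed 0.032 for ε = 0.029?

4323

Need 2·23·exp(−2nε²) ≤ 0.032, i.e. exp(−2nε²) ≤ 0.032/46.
So 2nε² ≥ ln(46/0.032) = 7.270661.
Hence n ≥ 7.270661/(2·0.029²) = 4322.628.
The smallest integer n is 4323.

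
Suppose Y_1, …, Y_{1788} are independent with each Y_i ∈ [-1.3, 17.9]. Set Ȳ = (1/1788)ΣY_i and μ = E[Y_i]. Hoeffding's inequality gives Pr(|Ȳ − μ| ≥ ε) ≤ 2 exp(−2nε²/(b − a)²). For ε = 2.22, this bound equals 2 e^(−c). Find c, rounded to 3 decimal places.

47.808

c = 2nε²/(b − a)² = 2·1788·2.22² / 19.2² = 47.8080.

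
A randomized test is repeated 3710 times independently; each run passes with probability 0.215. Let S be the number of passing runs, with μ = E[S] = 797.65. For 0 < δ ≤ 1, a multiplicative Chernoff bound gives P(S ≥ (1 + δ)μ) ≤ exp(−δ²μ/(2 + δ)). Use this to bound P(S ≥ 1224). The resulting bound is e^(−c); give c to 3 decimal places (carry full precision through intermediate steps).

89.914

Write 1224 = (1 + δ)μ, so δ = 1224/797.65 − 1 = 0.5345076…
Then the exponent is δ²μ/(2 + δ) = (1224 − μ)² / (μ·(2 + δ)) = 89.913844.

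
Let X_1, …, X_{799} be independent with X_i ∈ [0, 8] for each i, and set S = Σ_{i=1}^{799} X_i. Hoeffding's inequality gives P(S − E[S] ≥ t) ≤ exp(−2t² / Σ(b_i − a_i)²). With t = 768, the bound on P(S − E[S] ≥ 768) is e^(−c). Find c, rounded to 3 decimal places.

Σ(b_i − a_i)² = 799·(8)² = 51136.
c = 2t²/51136 = 2·768²/51136 = 23.0688.

23.069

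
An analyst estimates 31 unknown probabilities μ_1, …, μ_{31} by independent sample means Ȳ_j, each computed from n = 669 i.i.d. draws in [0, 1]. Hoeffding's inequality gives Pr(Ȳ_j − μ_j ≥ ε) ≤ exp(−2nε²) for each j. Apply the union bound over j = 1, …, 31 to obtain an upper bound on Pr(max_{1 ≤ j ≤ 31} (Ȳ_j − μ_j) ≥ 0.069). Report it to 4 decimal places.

Per-experiment Hoeffding bound: exp(−2·669·0.069²) = exp(−6.37022) = 0.0017118.
Union bound over 31 events: 31·0.0017118 = 0.05307.

0.0531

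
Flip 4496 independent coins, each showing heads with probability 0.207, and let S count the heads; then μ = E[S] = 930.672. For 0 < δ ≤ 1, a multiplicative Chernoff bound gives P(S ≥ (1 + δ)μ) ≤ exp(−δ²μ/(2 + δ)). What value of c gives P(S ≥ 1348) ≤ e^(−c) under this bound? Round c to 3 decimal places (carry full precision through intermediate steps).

Write 1348 = (1 + δ)μ, so δ = 1348/930.672 − 1 = 0.4484158…
Then the exponent is δ²μ/(2 + δ) = (1348 − μ)² / (μ·(2 + δ)) = 76.431649.

76.432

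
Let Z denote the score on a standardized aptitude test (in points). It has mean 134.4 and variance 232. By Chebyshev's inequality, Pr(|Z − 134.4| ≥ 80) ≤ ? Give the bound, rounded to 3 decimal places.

Chebyshev: Pr(|Z − μ| ≥ t) ≤ Var(Z)/t².
Bound = 232 / 6400 = 0.0362.

0.036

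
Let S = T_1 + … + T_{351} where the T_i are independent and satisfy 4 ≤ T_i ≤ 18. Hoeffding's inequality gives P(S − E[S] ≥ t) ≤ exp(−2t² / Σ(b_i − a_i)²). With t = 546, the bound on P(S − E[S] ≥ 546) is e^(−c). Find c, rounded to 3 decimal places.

Σ(b_i − a_i)² = 351·(14)² = 68796.
c = 2t²/68796 = 2·546²/68796 = 8.6667.

8.667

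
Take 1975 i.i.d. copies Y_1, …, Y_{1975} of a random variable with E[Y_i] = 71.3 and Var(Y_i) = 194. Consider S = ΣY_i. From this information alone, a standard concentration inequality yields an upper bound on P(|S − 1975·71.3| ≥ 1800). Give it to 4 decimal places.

With mean and variance of each term known, Chebyshev's inequality bounds the deviation of the sum (or sample mean).
Var(S) = n·Var(Y_i) = 1975·194 = 383150.
Chebyshev: P(|S − 1975·71.3| ≥ 1800) ≤ Var(S)/1800² = 383150/3240000 = 0.1183.

0.1183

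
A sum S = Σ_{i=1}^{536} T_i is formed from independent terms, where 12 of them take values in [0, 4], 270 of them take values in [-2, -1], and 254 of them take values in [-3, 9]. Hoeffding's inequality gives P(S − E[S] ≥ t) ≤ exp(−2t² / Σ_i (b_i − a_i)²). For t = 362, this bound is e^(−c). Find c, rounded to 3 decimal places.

7.076

Σ(b_i − a_i)² = 12·4² + 270·1² + 254·12² = 37038.
c = 2t² / 37038 = 2·362² / 37038 = 7.0762.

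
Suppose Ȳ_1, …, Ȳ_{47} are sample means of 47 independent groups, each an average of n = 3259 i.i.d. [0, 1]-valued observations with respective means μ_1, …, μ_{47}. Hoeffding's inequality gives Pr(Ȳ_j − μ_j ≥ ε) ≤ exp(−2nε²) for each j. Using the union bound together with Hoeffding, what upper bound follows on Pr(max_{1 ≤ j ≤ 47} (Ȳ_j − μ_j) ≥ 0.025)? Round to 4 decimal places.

Per-experiment Hoeffding bound: exp(−2·3259·0.025²) = exp(−4.07375) = 0.017013.
Union bound over 47 events: 47·0.017013 = 0.79963.

0.7996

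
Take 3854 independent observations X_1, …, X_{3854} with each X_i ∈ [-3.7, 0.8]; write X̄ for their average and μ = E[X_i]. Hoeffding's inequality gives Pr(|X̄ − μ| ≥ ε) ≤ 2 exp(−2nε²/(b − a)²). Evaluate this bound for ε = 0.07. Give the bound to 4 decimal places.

0.3097

Exponent: 2nε²/(b − a)² = 2·3854·0.07² / 4.5² = 1.86515.
Bound = 2·exp(−1.86515) = 0.30975.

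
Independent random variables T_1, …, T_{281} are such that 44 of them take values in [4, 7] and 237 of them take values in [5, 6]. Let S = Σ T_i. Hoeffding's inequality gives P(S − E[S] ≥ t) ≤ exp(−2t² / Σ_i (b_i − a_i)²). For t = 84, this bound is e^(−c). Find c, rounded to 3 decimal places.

22.294

Σ(b_i − a_i)² = 44·3² + 237·1² = 633.
c = 2t² / 633 = 2·84² / 633 = 22.2938.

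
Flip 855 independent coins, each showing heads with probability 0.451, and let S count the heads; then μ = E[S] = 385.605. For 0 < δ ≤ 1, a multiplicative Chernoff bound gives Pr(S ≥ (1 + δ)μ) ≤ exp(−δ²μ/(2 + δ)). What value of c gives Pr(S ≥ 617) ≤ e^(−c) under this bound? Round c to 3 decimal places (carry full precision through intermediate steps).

Write 617 = (1 + δ)μ, so δ = 617/385.605 − 1 = 0.600083…
Then the exponent is δ²μ/(2 + δ) = (617 − μ)² / (μ·(2 + δ)) = 53.404527.

53.405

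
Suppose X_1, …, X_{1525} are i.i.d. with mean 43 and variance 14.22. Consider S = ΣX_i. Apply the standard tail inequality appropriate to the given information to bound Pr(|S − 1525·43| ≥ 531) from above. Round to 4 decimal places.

0.0769

With mean and variance of each term known, Chebyshev's inequality bounds the deviation of the sum (or sample mean).
Var(S) = n·Var(X_i) = 1525·14.22 = 21685.5.
Chebyshev: Pr(|S − 1525·43| ≥ 531) ≤ Var(S)/531² = 21685.5/281961 = 0.0769.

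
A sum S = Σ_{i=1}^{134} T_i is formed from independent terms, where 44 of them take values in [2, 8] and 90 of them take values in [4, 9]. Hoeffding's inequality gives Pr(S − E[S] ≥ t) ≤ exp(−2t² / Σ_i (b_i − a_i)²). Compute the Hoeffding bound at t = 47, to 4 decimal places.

Σ(b_i − a_i)² = 44·6² + 90·5² = 3834.
Exponent = 2·47² / 3834 = 1.15232.
Bound = exp(−1.15232) = 0.31590.

0.3159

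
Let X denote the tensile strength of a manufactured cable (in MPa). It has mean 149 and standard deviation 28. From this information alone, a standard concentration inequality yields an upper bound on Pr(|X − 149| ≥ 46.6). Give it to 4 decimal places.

Mean and variance are known, so Chebyshev's inequality applies.
Chebyshev: Pr(|X − μ| ≥ t) ≤ Var(X)/t².
Var(X) = σ² = 28² = 784.
Bound = 784 / 2171.56 = 0.3610.

0.3610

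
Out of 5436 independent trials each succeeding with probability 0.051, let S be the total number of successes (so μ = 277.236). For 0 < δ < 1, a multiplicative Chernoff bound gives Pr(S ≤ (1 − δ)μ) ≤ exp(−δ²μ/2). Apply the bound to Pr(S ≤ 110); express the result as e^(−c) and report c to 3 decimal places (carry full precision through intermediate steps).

Write 110 = (1 − δ)μ, so δ = 1 − 110/277.236 = 0.6032261…
Then the exponent is δ²μ/2 = (μ − 110)²/(2μ) = 50.440563.

50.441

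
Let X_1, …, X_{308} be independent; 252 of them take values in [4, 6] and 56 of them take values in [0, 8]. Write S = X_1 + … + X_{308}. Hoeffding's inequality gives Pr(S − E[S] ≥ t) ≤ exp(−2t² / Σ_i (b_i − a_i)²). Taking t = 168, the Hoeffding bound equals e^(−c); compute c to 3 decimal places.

Σ(b_i − a_i)² = 252·2² + 56·8² = 4592.
c = 2t² / 4592 = 2·168² / 4592 = 12.2927.

12.293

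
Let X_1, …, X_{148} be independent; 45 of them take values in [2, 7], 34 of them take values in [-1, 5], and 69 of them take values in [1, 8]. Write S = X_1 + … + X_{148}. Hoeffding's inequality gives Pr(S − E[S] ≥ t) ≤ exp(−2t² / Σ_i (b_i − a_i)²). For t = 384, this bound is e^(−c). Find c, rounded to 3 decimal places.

51.468

Σ(b_i − a_i)² = 45·5² + 34·6² + 69·7² = 5730.
c = 2t² / 5730 = 2·384² / 5730 = 51.4681.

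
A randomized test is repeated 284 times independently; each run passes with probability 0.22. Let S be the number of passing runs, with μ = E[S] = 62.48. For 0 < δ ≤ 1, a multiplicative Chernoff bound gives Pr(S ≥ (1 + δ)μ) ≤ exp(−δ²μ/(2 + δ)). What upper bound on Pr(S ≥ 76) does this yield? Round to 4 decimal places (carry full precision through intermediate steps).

Write 76 = (1 + δ)μ, so δ = 76/62.48 − 1 = 0.2163892…
Then the exponent is δ²μ/(2 + δ) = (76 − μ)² / (μ·(2 + δ)) = 1.319977.
Bound = exp(−1.319977) = 0.26714.

0.2671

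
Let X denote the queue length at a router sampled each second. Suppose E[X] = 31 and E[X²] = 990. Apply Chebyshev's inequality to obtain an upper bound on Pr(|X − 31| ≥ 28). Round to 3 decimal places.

0.037

Var(X) = E[X²] − (E[X])² = 990 − 961 = 29.
Chebyshev's inequality: Pr(|X − μ| ≥ t) ≤ Var(X)/t² = 29/784 = 0.0370.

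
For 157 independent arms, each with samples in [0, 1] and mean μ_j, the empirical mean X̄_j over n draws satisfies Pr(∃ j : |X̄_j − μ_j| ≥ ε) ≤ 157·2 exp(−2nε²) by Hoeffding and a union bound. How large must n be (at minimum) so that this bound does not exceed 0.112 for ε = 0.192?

108

Need 2·157·exp(−2nε²) ≤ 0.112, i.e. exp(−2nε²) ≤ 0.112/314.
So 2nε² ≥ ln(314/0.112) = 7.938649.
Hence n ≥ 7.938649/(2·0.192²) = 107.675.
The smallest integer n is 108.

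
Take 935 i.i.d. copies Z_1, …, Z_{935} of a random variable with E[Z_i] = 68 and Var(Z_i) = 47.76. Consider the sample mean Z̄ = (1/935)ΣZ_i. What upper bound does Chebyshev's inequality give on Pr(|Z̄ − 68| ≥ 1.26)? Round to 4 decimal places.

Var(Z̄) = Var(Z_i)/n = 47.76/935 = 0.05108.
Chebyshev: Pr(|Z̄ − 68| ≥ 1.26) ≤ Var(Z̄)/(1.26)² = 47.76/(935·1.26²) = 0.0322.

0.0322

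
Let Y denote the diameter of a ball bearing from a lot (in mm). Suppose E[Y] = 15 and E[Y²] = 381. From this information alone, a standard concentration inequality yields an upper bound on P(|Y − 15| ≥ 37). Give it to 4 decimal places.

The first two moments determine the variance, so Chebyshev's inequality is the sharpest standard bound available.
Var(Y) = E[Y²] − (E[Y])² = 381 − 225 = 156.
Chebyshev's inequality: P(|Y − μ| ≥ t) ≤ Var(Y)/t² = 156/1369 = 0.1140.

0.1140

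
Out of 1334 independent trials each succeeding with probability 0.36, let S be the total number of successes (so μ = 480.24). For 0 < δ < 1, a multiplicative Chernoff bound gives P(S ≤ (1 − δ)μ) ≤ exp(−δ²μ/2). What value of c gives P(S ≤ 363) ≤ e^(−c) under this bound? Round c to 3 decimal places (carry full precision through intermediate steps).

14.311

Write 363 = (1 − δ)μ, so δ = 1 − 363/480.24 = 0.2441279…
Then the exponent is δ²μ/2 = (μ − 363)²/(2μ) = 14.310780.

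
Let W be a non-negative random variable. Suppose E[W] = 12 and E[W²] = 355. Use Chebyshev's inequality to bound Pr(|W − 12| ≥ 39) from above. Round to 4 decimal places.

Var(W) = E[W²] − (E[W])² = 355 − 144 = 211.
Chebyshev's inequality: Pr(|W − μ| ≥ t) ≤ Var(W)/t² = 211/1521 = 0.1387.

0.1387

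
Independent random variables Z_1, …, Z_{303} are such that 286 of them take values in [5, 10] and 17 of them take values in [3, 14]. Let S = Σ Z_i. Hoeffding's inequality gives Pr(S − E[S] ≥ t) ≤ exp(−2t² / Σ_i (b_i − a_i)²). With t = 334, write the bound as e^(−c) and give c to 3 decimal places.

24.233

Σ(b_i − a_i)² = 286·5² + 17·11² = 9207.
c = 2t² / 9207 = 2·334² / 9207 = 24.2329.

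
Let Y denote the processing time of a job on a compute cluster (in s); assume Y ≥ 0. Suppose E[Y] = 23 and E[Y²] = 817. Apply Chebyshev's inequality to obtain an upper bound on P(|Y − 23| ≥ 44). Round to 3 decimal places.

Var(Y) = E[Y²] − (E[Y])² = 817 − 529 = 288.
Chebyshev's inequality: P(|Y − μ| ≥ t) ≤ Var(Y)/t² = 288/1936 = 0.1488.

0.149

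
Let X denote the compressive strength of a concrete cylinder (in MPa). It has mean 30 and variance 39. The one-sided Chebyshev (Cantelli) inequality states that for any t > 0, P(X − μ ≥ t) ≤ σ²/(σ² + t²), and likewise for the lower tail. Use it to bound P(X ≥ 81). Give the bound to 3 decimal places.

Here σ² = 39 and t = 51, so σ² + t² = 2640.
Cantelli's bound: 39/2640 = 0.0148.

0.015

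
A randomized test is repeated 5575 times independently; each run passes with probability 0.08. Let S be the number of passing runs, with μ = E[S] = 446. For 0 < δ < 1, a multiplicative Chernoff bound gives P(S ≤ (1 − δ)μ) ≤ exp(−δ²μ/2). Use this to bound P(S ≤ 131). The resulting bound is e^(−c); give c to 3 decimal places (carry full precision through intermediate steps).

Write 131 = (1 − δ)μ, so δ = 1 − 131/446 = 0.706278…
Then the exponent is δ²μ/2 = (μ − 131)²/(2μ) = 111.238789.

111.239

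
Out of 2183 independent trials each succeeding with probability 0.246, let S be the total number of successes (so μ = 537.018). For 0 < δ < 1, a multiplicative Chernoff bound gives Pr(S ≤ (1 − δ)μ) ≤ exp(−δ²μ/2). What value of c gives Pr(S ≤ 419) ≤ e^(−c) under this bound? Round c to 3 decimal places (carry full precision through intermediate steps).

12.968

Write 419 = (1 − δ)μ, so δ = 1 − 419/537.018 = 0.2197654…
Then the exponent is δ²μ/2 = (μ − 419)²/(2μ) = 12.968139.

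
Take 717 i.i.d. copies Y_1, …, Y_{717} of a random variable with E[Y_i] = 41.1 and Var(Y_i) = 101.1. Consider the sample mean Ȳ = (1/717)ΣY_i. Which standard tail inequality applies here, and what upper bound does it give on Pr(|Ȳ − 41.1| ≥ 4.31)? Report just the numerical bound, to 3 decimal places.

With mean and variance of each term known, Chebyshev's inequality bounds the deviation of the sum (or sample mean).
Var(Ȳ) = Var(Y_i)/n = 101.1/717 = 0.141.
Chebyshev: Pr(|Ȳ − 41.1| ≥ 4.31) ≤ Var(Ȳ)/(4.31)² = 101.1/(717·4.31²) = 0.0076.

0.008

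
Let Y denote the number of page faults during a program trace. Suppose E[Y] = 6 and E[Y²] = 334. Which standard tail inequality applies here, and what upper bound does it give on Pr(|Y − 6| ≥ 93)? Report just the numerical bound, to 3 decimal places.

0.034

The first two moments determine the variance, so Chebyshev's inequality is the sharpest standard bound available.
Var(Y) = E[Y²] − (E[Y])² = 334 − 36 = 298.
Chebyshev's inequality: Pr(|Y − μ| ≥ t) ≤ Var(Y)/t² = 298/8649 = 0.0345.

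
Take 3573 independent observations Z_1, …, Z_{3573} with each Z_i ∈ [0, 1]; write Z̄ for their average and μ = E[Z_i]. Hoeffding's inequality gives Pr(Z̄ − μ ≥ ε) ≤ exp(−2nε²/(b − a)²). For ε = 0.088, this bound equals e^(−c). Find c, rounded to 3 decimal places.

55.339

c = 2nε²/(b − a)² = 2·3573·0.088² / 1² = 55.3386.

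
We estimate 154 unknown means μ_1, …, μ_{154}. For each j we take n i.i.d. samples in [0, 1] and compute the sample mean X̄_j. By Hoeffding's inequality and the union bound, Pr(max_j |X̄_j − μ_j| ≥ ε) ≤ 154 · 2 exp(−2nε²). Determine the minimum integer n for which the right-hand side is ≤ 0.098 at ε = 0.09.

498

Need 2·154·exp(−2nε²) ≤ 0.098, i.e. exp(−2nε²) ≤ 0.098/308.
So 2nε² ≥ ln(308/0.098) = 8.052888.
Hence n ≥ 8.052888/(2·0.09²) = 497.092.
The smallest integer n is 498.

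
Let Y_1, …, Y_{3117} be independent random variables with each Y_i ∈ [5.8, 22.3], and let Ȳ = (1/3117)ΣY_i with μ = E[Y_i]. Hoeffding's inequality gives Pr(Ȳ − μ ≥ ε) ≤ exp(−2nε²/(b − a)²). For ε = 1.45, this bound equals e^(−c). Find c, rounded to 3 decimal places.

c = 2nε²/(b − a)² = 2·3117·1.45² / 16.5² = 48.1432.

48.143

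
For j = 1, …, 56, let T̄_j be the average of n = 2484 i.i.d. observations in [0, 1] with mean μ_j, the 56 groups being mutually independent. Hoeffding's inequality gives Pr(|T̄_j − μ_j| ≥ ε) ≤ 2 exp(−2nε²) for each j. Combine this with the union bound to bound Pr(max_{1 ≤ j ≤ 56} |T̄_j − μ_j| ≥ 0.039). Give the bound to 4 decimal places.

0.0586

Per-experiment Hoeffding bound: 2·exp(−2·2484·0.039²) = 2·exp(−7.55633) = 0.0010456.
Union bound over 56 events: 56·0.0010456 = 0.05855.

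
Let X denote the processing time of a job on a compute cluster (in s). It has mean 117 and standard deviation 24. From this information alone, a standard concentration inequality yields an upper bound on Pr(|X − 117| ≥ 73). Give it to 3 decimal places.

0.108

Mean and variance are known, so Chebyshev's inequality applies.
Chebyshev: Pr(|X − μ| ≥ t) ≤ Var(X)/t².
Var(X) = σ² = 24² = 576.
Bound = 576 / 5329 = 0.1081.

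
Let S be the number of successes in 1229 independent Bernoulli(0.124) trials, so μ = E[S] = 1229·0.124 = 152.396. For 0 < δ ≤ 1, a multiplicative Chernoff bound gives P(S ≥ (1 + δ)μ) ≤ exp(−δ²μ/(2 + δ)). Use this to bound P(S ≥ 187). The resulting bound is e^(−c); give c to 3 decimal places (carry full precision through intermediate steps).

Write 187 = (1 + δ)μ, so δ = 187/152.396 − 1 = 0.2270663…
Then the exponent is δ²μ/(2 + δ) = (187 − μ)² / (μ·(2 + δ)) = 3.528141.

3.528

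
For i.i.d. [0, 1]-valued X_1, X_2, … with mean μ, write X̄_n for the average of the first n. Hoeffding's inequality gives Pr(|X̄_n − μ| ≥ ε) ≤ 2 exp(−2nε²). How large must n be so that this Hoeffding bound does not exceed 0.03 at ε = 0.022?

Require 2·exp(−2nε²) ≤ 0.03, i.e. 2nε² ≥ ln(2/0.03) = 4.199705.
So n ≥ 4.199705 / (2·0.022²) = 4338.538.
The smallest integer n is 4339.

4339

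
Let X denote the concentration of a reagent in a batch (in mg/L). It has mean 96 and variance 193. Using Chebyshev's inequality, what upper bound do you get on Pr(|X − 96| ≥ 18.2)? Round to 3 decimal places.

0.583

Chebyshev: Pr(|X − μ| ≥ t) ≤ Var(X)/t².
Bound = 193 / 331.24 = 0.5827.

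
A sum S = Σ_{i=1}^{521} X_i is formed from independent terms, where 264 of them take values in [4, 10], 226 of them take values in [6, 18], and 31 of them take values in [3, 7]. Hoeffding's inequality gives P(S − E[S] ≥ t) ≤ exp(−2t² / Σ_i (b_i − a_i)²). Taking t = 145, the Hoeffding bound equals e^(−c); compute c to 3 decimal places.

0.988

Σ(b_i − a_i)² = 264·6² + 226·12² + 31·4² = 42544.
c = 2t² / 42544 = 2·145² / 42544 = 0.9884.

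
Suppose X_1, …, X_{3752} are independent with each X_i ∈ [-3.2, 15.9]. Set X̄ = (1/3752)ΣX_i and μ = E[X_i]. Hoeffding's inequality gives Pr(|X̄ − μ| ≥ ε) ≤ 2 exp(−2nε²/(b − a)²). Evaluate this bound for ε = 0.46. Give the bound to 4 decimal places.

Exponent: 2nε²/(b − a)² = 2·3752·0.46² / 19.1² = 4.35253.
Bound = 2·exp(−4.35253) = 0.02575.

0.0257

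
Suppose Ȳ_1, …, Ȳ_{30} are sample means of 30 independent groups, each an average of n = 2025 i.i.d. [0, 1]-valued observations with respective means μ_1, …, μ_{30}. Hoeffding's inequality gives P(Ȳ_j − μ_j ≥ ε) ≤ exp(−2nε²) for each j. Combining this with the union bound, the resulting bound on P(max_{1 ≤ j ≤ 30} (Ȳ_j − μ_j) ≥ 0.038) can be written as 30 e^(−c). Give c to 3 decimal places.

5.848

Union bound over the 30 events: P(max_{1 ≤ j ≤ 30} (Ȳ_j − μ_j) ≥ 0.038) ≤ 30·exp(−2nε²) = 30 exp(−2·2025·0.038²).
So c = 2·2025·0.038² = 5.8482.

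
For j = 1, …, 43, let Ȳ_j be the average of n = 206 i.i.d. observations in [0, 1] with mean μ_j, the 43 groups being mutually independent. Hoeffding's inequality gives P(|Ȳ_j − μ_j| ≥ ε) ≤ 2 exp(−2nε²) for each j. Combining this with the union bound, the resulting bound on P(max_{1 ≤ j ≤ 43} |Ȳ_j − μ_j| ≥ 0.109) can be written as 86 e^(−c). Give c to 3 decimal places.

4.895

Union bound over the 43 events: P(max_{1 ≤ j ≤ 43} |Ȳ_j − μ_j| ≥ 0.109) ≤ 43·2·exp(−2nε²) = 86 exp(−2·206·0.109²).
So c = 2·206·0.109² = 4.8950.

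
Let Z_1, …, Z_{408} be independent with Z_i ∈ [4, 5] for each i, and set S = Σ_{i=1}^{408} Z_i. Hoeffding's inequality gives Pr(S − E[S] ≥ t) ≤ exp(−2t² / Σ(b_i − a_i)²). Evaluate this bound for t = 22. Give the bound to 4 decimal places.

Σ(b_i − a_i)² = 408·(1)² = 408.
Exponent = 2·22²/408 = 2.3725.
Bound = exp(−2.3725) = 0.09324.

0.0932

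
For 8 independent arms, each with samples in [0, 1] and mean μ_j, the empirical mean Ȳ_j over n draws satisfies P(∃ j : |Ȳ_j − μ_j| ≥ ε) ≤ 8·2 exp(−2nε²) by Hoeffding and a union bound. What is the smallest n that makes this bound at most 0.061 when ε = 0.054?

955

Need 2·8·exp(−2nε²) ≤ 0.061, i.e. exp(−2nε²) ≤ 0.061/16.
So 2nε² ≥ ln(16/0.061) = 5.569470.
Hence n ≥ 5.569470/(2·0.054²) = 954.985.
The smallest integer n is 955.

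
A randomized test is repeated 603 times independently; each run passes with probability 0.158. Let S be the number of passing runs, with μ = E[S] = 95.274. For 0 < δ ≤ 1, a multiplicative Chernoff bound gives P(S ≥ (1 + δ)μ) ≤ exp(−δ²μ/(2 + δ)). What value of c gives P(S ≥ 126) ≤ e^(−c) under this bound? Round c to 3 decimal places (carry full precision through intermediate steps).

4.267

Write 126 = (1 + δ)μ, so δ = 126/95.274 − 1 = 0.3225014…
Then the exponent is δ²μ/(2 + δ) = (126 − μ)² / (μ·(2 + δ)) = 4.266597.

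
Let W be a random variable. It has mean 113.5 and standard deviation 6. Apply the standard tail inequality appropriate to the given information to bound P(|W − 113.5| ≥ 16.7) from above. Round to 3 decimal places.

0.129

Mean and variance are known, so Chebyshev's inequality applies.
Chebyshev: P(|W − μ| ≥ t) ≤ Var(W)/t².
Var(W) = σ² = 6² = 36.
Bound = 36 / 278.89 = 0.1291.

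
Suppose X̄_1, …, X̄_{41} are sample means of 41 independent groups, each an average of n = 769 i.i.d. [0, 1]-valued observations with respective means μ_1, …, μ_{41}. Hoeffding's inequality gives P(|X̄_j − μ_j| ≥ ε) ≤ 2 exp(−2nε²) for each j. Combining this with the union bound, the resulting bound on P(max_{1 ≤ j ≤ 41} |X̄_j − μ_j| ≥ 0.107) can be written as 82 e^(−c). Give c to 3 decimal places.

17.609

Union bound over the 41 events: P(max_{1 ≤ j ≤ 41} |X̄_j − μ_j| ≥ 0.107) ≤ 41·2·exp(−2nε²) = 82 exp(−2·769·0.107²).
So c = 2·769·0.107² = 17.6086.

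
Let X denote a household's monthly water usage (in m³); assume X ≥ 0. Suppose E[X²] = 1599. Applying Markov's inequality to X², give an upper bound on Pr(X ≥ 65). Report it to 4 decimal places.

0.3785

Since X ≥ 0, the event {X ≥ 65} is the same as {X² ≥ 4225}.
Markov's inequality applied to X² gives Pr(X² ≥ 4225) ≤ E[X²]/4225 = 1599/4225 = 0.3785.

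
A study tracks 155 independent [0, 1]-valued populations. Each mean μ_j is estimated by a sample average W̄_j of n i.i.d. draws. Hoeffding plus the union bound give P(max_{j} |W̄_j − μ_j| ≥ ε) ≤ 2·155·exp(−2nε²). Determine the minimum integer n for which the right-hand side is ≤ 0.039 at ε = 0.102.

Need 2·155·exp(−2nε²) ≤ 0.039, i.e. exp(−2nε²) ≤ 0.039/310.
So 2nε² ≥ ln(310/0.039) = 8.980766.
Hence n ≥ 8.980766/(2·0.102²) = 431.602.
The smallest integer n is 432.

432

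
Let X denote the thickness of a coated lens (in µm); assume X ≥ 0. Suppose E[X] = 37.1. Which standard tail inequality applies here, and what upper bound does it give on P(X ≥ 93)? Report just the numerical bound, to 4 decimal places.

0.3989

Only the mean of a non-negative variable is known, so Markov's inequality is the applicable tail bound.
Markov's inequality: for a non-negative random variable, P(X ≥ a) ≤ E[X]/a.
Here E[X] = 37.1 and a = 93, so the bound is 37.1/93 = 0.3989.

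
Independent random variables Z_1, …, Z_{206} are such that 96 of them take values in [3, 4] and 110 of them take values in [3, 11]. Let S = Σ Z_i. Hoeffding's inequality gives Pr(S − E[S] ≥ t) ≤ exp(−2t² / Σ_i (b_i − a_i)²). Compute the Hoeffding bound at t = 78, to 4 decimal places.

Σ(b_i − a_i)² = 96·1² + 110·8² = 7136.
Exponent = 2·78² / 7136 = 1.70516.
Bound = exp(−1.70516) = 0.18174.

0.1817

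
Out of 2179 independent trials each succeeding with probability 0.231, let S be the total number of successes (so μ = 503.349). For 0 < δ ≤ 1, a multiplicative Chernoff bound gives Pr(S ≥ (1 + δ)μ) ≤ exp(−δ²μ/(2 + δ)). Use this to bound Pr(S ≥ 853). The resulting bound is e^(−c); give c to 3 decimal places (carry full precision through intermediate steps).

90.136

Write 853 = (1 + δ)μ, so δ = 853/503.349 − 1 = 0.6946492…
Then the exponent is δ²μ/(2 + δ) = (853 − μ)² / (μ·(2 + δ)) = 90.135962.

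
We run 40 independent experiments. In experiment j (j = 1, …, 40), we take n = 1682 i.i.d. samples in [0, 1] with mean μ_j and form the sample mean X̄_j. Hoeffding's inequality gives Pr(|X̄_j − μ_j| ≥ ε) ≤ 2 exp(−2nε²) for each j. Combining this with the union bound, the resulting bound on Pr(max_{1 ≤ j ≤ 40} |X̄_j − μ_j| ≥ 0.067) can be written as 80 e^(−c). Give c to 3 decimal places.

Union bound over the 40 events: Pr(max_{1 ≤ j ≤ 40} |X̄_j − μ_j| ≥ 0.067) ≤ 40·2·exp(−2nε²) = 80 exp(−2·1682·0.067²).
So c = 2·1682·0.067² = 15.1010.

15.101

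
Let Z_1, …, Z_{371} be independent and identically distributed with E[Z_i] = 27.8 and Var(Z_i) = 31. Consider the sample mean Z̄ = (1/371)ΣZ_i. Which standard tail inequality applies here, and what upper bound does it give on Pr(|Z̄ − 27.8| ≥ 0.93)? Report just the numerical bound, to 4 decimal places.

0.0966

With mean and variance of each term known, Chebyshev's inequality bounds the deviation of the sum (or sample mean).
Var(Z̄) = Var(Z_i)/n = 31/371 = 0.083558.
Chebyshev: Pr(|Z̄ − 27.8| ≥ 0.93) ≤ Var(Z̄)/(0.93)² = 31/(371·0.93²) = 0.0966.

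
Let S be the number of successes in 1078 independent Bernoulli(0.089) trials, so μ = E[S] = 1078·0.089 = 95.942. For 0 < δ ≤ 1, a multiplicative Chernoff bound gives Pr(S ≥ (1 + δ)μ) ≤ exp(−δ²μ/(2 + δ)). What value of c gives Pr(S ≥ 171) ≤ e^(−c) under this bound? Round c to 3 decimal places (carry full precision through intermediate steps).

21.105

Write 171 = (1 + δ)μ, so δ = 171/95.942 − 1 = 0.7823268…
Then the exponent is δ²μ/(2 + δ) = (171 − μ)² / (μ·(2 + δ)) = 21.104597.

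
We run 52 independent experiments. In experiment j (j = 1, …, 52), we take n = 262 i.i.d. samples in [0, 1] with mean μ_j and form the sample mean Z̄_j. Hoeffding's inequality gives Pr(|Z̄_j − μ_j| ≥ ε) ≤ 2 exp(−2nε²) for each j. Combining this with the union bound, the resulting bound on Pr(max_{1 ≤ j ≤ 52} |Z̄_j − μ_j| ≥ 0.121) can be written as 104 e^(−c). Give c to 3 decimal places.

7.672

Union bound over the 52 events: Pr(max_{1 ≤ j ≤ 52} |Z̄_j − μ_j| ≥ 0.121) ≤ 52·2·exp(−2nε²) = 104 exp(−2·262·0.121²).
So c = 2·262·0.121² = 7.6719.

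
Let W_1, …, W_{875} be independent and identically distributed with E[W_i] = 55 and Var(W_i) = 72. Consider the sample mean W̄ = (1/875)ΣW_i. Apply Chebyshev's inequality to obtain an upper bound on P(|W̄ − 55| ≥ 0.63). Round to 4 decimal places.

0.2073

Var(W̄) = Var(W_i)/n = 72/875 = 0.082286.
Chebyshev: P(|W̄ − 55| ≥ 0.63) ≤ Var(W̄)/(0.63)² = 72/(875·0.63²) = 0.2073.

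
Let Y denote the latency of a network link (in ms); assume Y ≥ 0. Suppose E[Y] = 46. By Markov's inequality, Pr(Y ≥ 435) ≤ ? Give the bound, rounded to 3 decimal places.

Markov's inequality: for a non-negative random variable, Pr(Y ≥ a) ≤ E[Y]/a.
Here E[Y] = 46 and a = 435, so the bound is 46/435 = 0.1057.

0.106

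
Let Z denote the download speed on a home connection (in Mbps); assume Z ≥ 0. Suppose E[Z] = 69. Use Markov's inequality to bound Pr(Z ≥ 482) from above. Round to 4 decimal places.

0.1432

Markov's inequality: for a non-negative random variable, Pr(Z ≥ a) ≤ E[Z]/a.
Here E[Z] = 69 and a = 482, so the bound is 69/482 = 0.1432.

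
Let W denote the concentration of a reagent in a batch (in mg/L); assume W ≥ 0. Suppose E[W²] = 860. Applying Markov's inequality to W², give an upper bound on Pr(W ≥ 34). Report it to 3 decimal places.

Since W ≥ 0, the event {W ≥ 34} is the same as {W² ≥ 1156}.
Markov's inequality applied to W² gives Pr(W² ≥ 1156) ≤ E[W²]/1156 = 860/1156 = 0.7439.

0.744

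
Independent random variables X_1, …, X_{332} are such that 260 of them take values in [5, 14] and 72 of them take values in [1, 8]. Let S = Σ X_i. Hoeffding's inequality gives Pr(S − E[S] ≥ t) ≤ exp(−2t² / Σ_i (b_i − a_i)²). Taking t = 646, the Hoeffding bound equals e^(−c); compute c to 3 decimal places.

Σ(b_i − a_i)² = 260·9² + 72·7² = 24588.
c = 2t² / 24588 = 2·646² / 24588 = 33.9447.

33.945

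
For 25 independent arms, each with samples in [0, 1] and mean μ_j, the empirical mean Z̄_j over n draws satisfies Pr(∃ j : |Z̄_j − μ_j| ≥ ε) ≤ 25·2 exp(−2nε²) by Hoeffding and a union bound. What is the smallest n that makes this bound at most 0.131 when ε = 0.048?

1291

Need 2·25·exp(−2nε²) ≤ 0.131, i.e. exp(−2nε²) ≤ 0.131/50.
So 2nε² ≥ ln(50/0.131) = 5.944581.
Hence n ≥ 5.944581/(2·0.048²) = 1290.057.
The smallest integer n is 1291.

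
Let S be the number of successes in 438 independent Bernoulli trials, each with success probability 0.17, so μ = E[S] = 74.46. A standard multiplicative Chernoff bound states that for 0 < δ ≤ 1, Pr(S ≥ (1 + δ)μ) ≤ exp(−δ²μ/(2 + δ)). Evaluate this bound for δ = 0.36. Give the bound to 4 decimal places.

0.0168

Exponent = δ²μ/(2 + δ) = 0.36²·74.46/2.36 = 4.0890.
Bound = exp(−4.0890) = 0.01676.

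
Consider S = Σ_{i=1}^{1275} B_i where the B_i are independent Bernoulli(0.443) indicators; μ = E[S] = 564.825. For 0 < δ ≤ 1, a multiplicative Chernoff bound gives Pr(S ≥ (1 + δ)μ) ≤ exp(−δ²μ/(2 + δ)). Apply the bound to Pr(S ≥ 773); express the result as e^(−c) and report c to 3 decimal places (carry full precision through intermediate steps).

32.393

Write 773 = (1 + δ)μ, so δ = 773/564.825 − 1 = 0.3685655…
Then the exponent is δ²μ/(2 + δ) = (773 − μ)² / (μ·(2 + δ)) = 32.393497.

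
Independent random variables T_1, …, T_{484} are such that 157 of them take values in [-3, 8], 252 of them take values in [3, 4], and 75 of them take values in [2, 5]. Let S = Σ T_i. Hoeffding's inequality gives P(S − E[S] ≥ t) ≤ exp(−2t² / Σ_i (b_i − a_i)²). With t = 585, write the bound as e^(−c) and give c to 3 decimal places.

Σ(b_i − a_i)² = 157·11² + 252·1² + 75·3² = 19924.
c = 2t² / 19924 = 2·585² / 19924 = 34.3530.

34.353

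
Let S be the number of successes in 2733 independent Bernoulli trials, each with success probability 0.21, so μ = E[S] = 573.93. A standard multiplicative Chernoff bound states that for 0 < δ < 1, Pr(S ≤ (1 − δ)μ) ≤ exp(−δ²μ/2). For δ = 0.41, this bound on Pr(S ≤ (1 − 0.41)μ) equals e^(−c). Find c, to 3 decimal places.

c = δ²μ/2 = 0.41²·573.93/2 = 48.2388.

48.239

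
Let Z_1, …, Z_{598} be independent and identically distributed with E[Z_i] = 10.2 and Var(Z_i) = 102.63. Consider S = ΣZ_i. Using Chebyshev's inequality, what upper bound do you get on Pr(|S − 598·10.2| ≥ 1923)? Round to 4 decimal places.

0.0166

Var(S) = n·Var(Z_i) = 598·102.63 = 61372.74.
Chebyshev: Pr(|S − 598·10.2| ≥ 1923) ≤ Var(S)/1923² = 61372.74/3697929 = 0.0166.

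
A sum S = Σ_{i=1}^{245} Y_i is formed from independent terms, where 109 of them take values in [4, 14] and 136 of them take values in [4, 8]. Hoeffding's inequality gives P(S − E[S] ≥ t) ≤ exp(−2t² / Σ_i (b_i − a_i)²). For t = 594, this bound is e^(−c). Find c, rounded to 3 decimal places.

53.967

Σ(b_i − a_i)² = 109·10² + 136·4² = 13076.
c = 2t² / 13076 = 2·594² / 13076 = 53.9670.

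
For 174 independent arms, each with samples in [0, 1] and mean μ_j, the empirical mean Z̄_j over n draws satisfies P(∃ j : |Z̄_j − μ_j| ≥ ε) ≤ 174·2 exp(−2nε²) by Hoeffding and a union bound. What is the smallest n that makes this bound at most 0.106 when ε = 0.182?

Need 2·174·exp(−2nε²) ≤ 0.106, i.e. exp(−2nε²) ≤ 0.106/348.
So 2nε² ≥ ln(348/0.106) = 8.096519.
Hence n ≥ 8.096519/(2·0.182²) = 122.215.
The smallest integer n is 123.

123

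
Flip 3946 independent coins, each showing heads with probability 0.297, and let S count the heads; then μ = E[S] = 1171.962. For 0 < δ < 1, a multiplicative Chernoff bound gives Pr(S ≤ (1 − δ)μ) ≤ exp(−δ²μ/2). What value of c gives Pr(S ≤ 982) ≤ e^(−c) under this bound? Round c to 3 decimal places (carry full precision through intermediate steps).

Write 982 = (1 − δ)μ, so δ = 1 − 982/1171.962 = 0.1620889…
Then the exponent is δ²μ/2 = (μ − 982)²/(2μ) = 15.395363.

15.395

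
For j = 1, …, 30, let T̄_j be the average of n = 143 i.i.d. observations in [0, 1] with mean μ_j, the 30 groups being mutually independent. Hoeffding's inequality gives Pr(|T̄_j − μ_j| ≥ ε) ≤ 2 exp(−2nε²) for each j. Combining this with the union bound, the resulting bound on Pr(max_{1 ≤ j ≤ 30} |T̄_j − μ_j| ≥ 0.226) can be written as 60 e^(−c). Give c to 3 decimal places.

Union bound over the 30 events: Pr(max_{1 ≤ j ≤ 30} |T̄_j − μ_j| ≥ 0.226) ≤ 30·2·exp(−2nε²) = 60 exp(−2·143·0.226²).
So c = 2·143·0.226² = 14.6077.

14.608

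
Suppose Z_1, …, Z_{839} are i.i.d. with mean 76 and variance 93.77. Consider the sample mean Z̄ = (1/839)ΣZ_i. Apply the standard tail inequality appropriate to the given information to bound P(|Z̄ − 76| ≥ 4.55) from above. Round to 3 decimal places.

0.005

With mean and variance of each term known, Chebyshev's inequality bounds the deviation of the sum (or sample mean).
Var(Z̄) = Var(Z_i)/n = 93.77/839 = 0.11176.
Chebyshev: P(|Z̄ − 76| ≥ 4.55) ≤ Var(Z̄)/(4.55)² = 93.77/(839·4.55²) = 0.0054.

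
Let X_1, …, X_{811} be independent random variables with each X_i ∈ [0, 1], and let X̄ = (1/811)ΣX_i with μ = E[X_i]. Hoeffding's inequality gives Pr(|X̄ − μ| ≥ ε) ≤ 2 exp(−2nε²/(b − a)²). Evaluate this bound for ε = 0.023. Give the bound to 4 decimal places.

Exponent: 2nε²/(b − a)² = 2·811·0.023² / 1² = 0.85804.
Bound = 2·exp(−0.85804) = 0.84799.

0.8480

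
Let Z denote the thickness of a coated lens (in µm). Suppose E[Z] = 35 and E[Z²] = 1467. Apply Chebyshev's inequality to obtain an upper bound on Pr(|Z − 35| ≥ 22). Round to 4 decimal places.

0.5000

Var(Z) = E[Z²] − (E[Z])² = 1467 − 1225 = 242.
Chebyshev's inequality: Pr(|Z − μ| ≥ t) ≤ Var(Z)/t² = 242/484 = 0.5000.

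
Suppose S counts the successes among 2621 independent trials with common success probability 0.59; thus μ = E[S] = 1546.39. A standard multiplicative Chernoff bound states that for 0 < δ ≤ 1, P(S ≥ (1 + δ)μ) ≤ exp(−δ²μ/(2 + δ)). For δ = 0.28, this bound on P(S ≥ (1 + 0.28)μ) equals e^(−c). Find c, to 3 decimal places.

53.174

c = δ²μ/(2 + δ) = 0.28²·1546.39/(2 + 0.28) = 53.1741.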